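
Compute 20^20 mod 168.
64

Repeated squaring. Binary of 20 = 10100.
20^1 ≡ 20 (mod 168); 20^2 ≡ 64 (mod 168); 20^4 ≡ 64 (mod 168); 20^8 ≡ 64 (mod 168); 20^16 ≡ 64 (mod 168)
20^20 = 20^4 × 20^16 ≡ 64 (mod 168)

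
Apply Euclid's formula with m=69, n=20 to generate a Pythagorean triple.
(4361, 2760, 5161)

Euclid's formula: a = m² - n², b = 2mn, c = m² + n²
m = 69, n = 20
a = 69² - 20² = 4761 - 400 = 4361
b = 2 × 69 × 20 = 2760
c = 69² + 20² = 4761 + 400 = 5161
Verification: 4361² + 2760² = 19018321 + 7617600 = 26635921 = 5161² ✓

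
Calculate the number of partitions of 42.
53174

p(n) counts ways to write n as a sum of positive integers (order ignored).
Euler's pentagonal recurrence: p(k) = p(k-1) + p(k-2) - p(k-5) - p(k-7) + p(k-12) + p(k-15) - ... (offsets j(3j∓1)/2, signs ++--, p(0)=1, p(<0)=0).
DP table for k = 0..41: p(0)=1, p(1)=1, p(2)=2, p(3)=3, p(4)=5, p(5)=7, p(6)=11, p(7)=15, p(8)=22, p(9)=30, p(10)=42, p(11)=56, p(12)=77, p(13)=101, p(14)=135, p(15)=176, p(16)=231, p(17)=297, p(18)=385, p(19)=490, p(20)=627, p(21)=792, p(22)=1002, p(23)=1255, p(24)=1575, p(25)=1958, p(26)=2436, p(27)=3010, p(28)=3718, p(29)=4565, p(30)=5604, p(31)=6842, p(32)=8349, p(33)=10143, p(34)=12310, p(35)=14883, p(36)=17977, p(37)=21637, p(38)=26015, p(39)=31185, p(40)=37338, p(41)=44583.
Final step: p(42) = p(41) + p(40) - p(37) - p(35) + p(30) + p(27) - p(20) - p(16) + p(7) + p(2)
= 44583 + 37338 - 21637 - 14883 + 5604 + 3010 - 627 - 231 + 15 + 2
= 53174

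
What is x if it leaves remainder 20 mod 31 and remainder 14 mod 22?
454

Using Chinese Remainder Theorem:
M = 31 × 22 = 682
M1 = 22, M2 = 31
y1 = 22^(-1) mod 31 = 24
y2 = 31^(-1) mod 22 = 5
x = (20×22×24 + 14×31×5) mod 682 = 454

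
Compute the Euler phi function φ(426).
140

426 = 2 × 3 × 71
φ(n) = n × ∏(1 - 1/p) for each prime p dividing n
φ(426) = 426 × (1 - 1/2) × (1 - 1/3) × (1 - 1/71) = 140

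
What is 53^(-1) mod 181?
41

gcd(53, 181) = 1, so the inverse exists.
Extended Euclidean algorithm on (181, 53):
181 = 3 × 53 + 22  ⟹  22 = (1)·181 + (-3)·53
53 = 2 × 22 + 9  ⟹  9 = (-2)·181 + (7)·53
22 = 2 × 9 + 4  ⟹  4 = (5)·181 + (-17)·53
9 = 2 × 4 + 1  ⟹  1 = (-12)·181 + (41)·53
So (41)·53 ≡ 1 (mod 181), i.e. 53^(-1) ≡ 41 (mod 181).
Check: 53 × 41 = 2173 ≡ 1 (mod 181)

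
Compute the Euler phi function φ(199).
198

199 = 199
φ(n) = n × ∏(1 - 1/p) for each prime p dividing n
φ(199) = 199 × (1 - 1/199) = 198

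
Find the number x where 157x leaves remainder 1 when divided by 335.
303

gcd(157, 335) = 1, so the inverse exists.
Extended Euclidean algorithm on (335, 157):
335 = 2 × 157 + 21  ⟹  21 = (1)·335 + (-2)·157
157 = 7 × 21 + 10  ⟹  10 = (-7)·335 + (15)·157
21 = 2 × 10 + 1  ⟹  1 = (15)·335 + (-32)·157
So (-32)·157 ≡ 1 (mod 335), i.e. 157^(-1) ≡ -32 ≡ 303 (mod 335).
Check: 157 × 303 = 47571 ≡ 1 (mod 335)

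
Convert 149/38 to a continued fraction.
[3; 1, 11, 1, 2]

Euclidean algorithm steps:
149 = 3 × 38 + 35
38 = 1 × 35 + 3
35 = 11 × 3 + 2
3 = 1 × 2 + 1
2 = 2 × 1 + 0
Continued fraction: [3; 1, 11, 1, 2]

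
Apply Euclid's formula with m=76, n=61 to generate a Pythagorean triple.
(2055, 9272, 9497)

Euclid's formula: a = m² - n², b = 2mn, c = m² + n²
m = 76, n = 61
a = 76² - 61² = 5776 - 3721 = 2055
b = 2 × 76 × 61 = 9272
c = 76² + 61² = 5776 + 3721 = 9497
Verification: 2055² + 9272² = 4223025 + 85969984 = 90193009 = 9497² ✓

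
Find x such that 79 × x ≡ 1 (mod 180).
139

gcd(79, 180) = 1, so the inverse exists.
Extended Euclidean algorithm on (180, 79):
180 = 2 × 79 + 22  ⟹  22 = (1)·180 + (-2)·79
79 = 3 × 22 + 13  ⟹  13 = (-3)·180 + (7)·79
22 = 1 × 13 + 9  ⟹  9 = (4)·180 + (-9)·79
13 = 1 × 9 + 4  ⟹  4 = (-7)·180 + (16)·79
9 = 2 × 4 + 1  ⟹  1 = (18)·180 + (-41)·79
So (-41)·79 ≡ 1 (mod 180), i.e. 79^(-1) ≡ -41 ≡ 139 (mod 180).
Check: 79 × 139 = 10981 ≡ 1 (mod 180)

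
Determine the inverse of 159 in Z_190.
49

gcd(159, 190) = 1, so the inverse exists.
Extended Euclidean algorithm on (190, 159):
190 = 1 × 159 + 31  ⟹  31 = (1)·190 + (-1)·159
159 = 5 × 31 + 4  ⟹  4 = (-5)·190 + (6)·159
31 = 7 × 4 + 3  ⟹  3 = (36)·190 + (-43)·159
4 = 1 × 3 + 1  ⟹  1 = (-41)·190 + (49)·159
So (49)·159 ≡ 1 (mod 190), i.e. 159^(-1) ≡ 49 (mod 190).
Check: 159 × 49 = 7791 ≡ 1 (mod 190)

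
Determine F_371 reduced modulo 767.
455

Matrix identity: Q^n = [[F_(n+1), F_n], [F_n, F_(n-1)]] with Q = [[1,1],[1,0]].
n = 371 = 101110011₂. Square-and-multiply, entries mod 767:
Q^1 = [[1,1],[1,0]]
Q^2 = (Q^1)² = [[2,1],[1,1]]
Q^5 = (Q^2)²·Q = [[8,5],[5,3]]
Q^11 = (Q^5)²·Q = [[144,89],[89,55]]
Q^23 = (Q^11)²·Q = [[348,278],[278,70]]
Q^46 = (Q^23)² = [[502,387],[387,115]]
Q^92 = (Q^46)² = [[632,242],[242,390]]
Q^185 = (Q^92)²·Q = [[439,89],[89,350]]
Q^371 = (Q^185)²·Q = [[112,455],[455,424]]
F_371 mod 767 = Q^371[0][1] = 455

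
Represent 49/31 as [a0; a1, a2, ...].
[1; 1, 1, 2, 1, 1, 2]

Euclidean algorithm steps:
49 = 1 × 31 + 18
31 = 1 × 18 + 13
18 = 1 × 13 + 5
13 = 2 × 5 + 3
5 = 1 × 3 + 2
3 = 1 × 2 + 1
2 = 2 × 1 + 0
Continued fraction: [1; 1, 1, 2, 1, 1, 2]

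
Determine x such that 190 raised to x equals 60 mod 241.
140

Baby-step giant-step with step n = ⌈√241⌉ = 16.
Baby steps 190^j mod 241 (j:value) for j=0..15: 0:1, 1:190, 2:191, 3:140, 4:90, 5:230, 6:79, 7:68, 8:147, 9:215, 10:121, 11:95, 12:216, 13:70, 14:45, 15:115.
Giant-step multiplier: 190^(-16) ≡ 190^(240-16) = 190^224 ≡ 119 (mod 241).
Giant steps γ_i = 60·119^i mod 241: γ_0=60, γ_1=151, γ_2=135, γ_3=159, γ_4=123, γ_5=177, γ_6=96, γ_7=97, γ_8=216 (in table at j=12).
x = i·n + j = 8·16 + 12 = 140.
Check: 190^140 ≡ 60 (mod 241).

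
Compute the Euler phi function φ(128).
64

128 = 2^7
φ(n) = n × ∏(1 - 1/p) for each prime p dividing n
φ(128) = 128 × (1 - 1/2) = 64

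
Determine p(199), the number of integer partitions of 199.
3646072432125

p(n) counts ways to write n as a sum of positive integers (order ignored).
Euler's pentagonal recurrence: p(k) = p(k-1) + p(k-2) - p(k-5) - p(k-7) + p(k-12) + p(k-15) - ... (offsets j(3j∓1)/2, signs ++--, p(0)=1, p(<0)=0).
DP table for k = 0..198: p(0)=1, p(1)=1, p(2)=2, p(3)=3, p(4)=5, p(5)=7, p(6)=11, p(7)=15, p(8)=22, p(9)=30, p(10)=42, p(11)=56, p(12)=77, p(13)=101, p(14)=135, p(15)=176, p(16)=231, p(17)=297, p(18)=385, p(19)=490, p(20)=627, p(21)=792, p(22)=1002, p(23)=1255, p(24)=1575, p(25)=1958, p(26)=2436, p(27)=3010, p(28)=3718, p(29)=4565, p(30)=5604, p(31)=6842, p(32)=8349, p(33)=10143, p(34)=12310, p(35)=14883, p(36)=17977, p(37)=21637, p(38)=26015, p(39)=31185, p(40)=37338, p(41)=44583, p(42)=53174, p(43)=63261, p(44)=75175, p(45)=89134, p(46)=105558, p(47)=124754, p(48)=147273, p(49)=173525, p(50)=204226, p(51)=239943, p(52)=281589, p(53)=329931, p(54)=386155, p(55)=451276, p(56)=526823, p(57)=614154, p(58)=715220, p(59)=831820, p(60)=966467, p(61)=1121505, p(62)=1300156, p(63)=1505499, p(64)=1741630, p(65)=2012558, p(66)=2323520, p(67)=2679689, p(68)=3087735, p(69)=3554345, p(70)=4087968, p(71)=4697205, p(72)=5392783, p(73)=6185689, p(74)=7089500, p(75)=8118264, p(76)=9289091, p(77)=10619863, p(78)=12132164, p(79)=13848650, p(80)=15796476, p(81)=18004327, p(82)=20506255, p(83)=23338469, p(84)=26543660, p(85)=30167357, p(86)=34262962, p(87)=38887673, p(88)=44108109, p(89)=49995925, p(90)=56634173, p(91)=64112359, p(92)=72533807, p(93)=82010177, p(94)=92669720, p(95)=104651419, p(96)=118114304, p(97)=133230930, p(98)=150198136, p(99)=169229875, p(100)=190569292, p(101)=214481126, p(102)=241265379, p(103)=271248950, p(104)=304801365, p(105)=342325709, p(106)=384276336, p(107)=431149389, p(108)=483502844, p(109)=541946240, p(110)=607163746, p(111)=679903203, p(112)=761002156, p(113)=851376628, p(114)=952050665, p(115)=1064144451, p(116)=1188908248, p(117)=1327710076, p(118)=1482074143, p(119)=1653668665, p(120)=1844349560, p(121)=2056148051, p(122)=2291320912, p(123)=2552338241, p(124)=2841940500, p(125)=3163127352, p(126)=3519222692, p(127)=3913864295, p(128)=4351078600, p(129)=4835271870, p(130)=5371315400, p(131)=5964539504, p(132)=6620830889, p(133)=7346629512, p(134)=8149040695, p(135)=9035836076, p(136)=10015581680, p(137)=11097645016, p(138)=12292341831, p(139)=13610949895, p(140)=15065878135, p(141)=16670689208, p(142)=18440293320, p(143)=20390982757, p(144)=22540654445, p(145)=24908858009, p(146)=27517052599, p(147)=30388671978, p(148)=33549419497, p(149)=37027355200, p(150)=40853235313, p(151)=45060624582, p(152)=49686288421, p(153)=54770336324, p(154)=60356673280, p(155)=66493182097, p(156)=73232243759, p(157)=80630964769, p(158)=88751778802, p(159)=97662728555, p(160)=107438159466, p(161)=118159068427, p(162)=129913904637, p(163)=142798995930, p(164)=156919475295, p(165)=172389800255, p(166)=189334822579, p(167)=207890420102, p(168)=228204732751, p(169)=250438925115, p(170)=274768617130, p(171)=301384802048, p(172)=330495499613, p(173)=362326859895, p(174)=397125074750, p(175)=435157697830, p(176)=476715857290, p(177)=522115831195, p(178)=571701605655, p(179)=625846753120, p(180)=684957390936, p(181)=749474411781, p(182)=819876908323, p(183)=896684817527, p(184)=980462880430, p(185)=1071823774337, p(186)=1171432692373, p(187)=1280011042268, p(188)=1398341745571, p(189)=1527273599625, p(190)=1667727404093, p(191)=1820701100652, p(192)=1987276856363, p(193)=2168627105469, p(194)=2366022741845, p(195)=2580840212973, p(196)=2814570987591, p(197)=3068829878530, p(198)=3345365983698.
Final step: p(199) = p(198) + p(197) - p(194) - p(192) + p(187) + p(184) - p(177) - p(173) + p(164) + p(159) - p(148) - p(142) + p(129) + p(122) - p(107) - p(99) + p(82) + p(73) - p(54) - p(44) + p(23) + p(12)
= 3345365983698 + 3068829878530 - 2366022741845 - 1987276856363 + 1280011042268 + 980462880430 - 522115831195 - 362326859895 + 156919475295 + 97662728555 - 33549419497 - 18440293320 + 4835271870 + 2291320912 - 431149389 - 169229875 + 20506255 + 6185689 - 386155 - 75175 + 1255 + 77
= 3646072432125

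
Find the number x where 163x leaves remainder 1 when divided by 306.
199

gcd(163, 306) = 1, so the inverse exists.
Extended Euclidean algorithm on (306, 163):
306 = 1 × 163 + 143  ⟹  143 = (1)·306 + (-1)·163
163 = 1 × 143 + 20  ⟹  20 = (-1)·306 + (2)·163
143 = 7 × 20 + 3  ⟹  3 = (8)·306 + (-15)·163
20 = 6 × 3 + 2  ⟹  2 = (-49)·306 + (92)·163
3 = 1 × 2 + 1  ⟹  1 = (57)·306 + (-107)·163
So (-107)·163 ≡ 1 (mod 306), i.e. 163^(-1) ≡ -107 ≡ 199 (mod 306).
Check: 163 × 199 = 32437 ≡ 1 (mod 306)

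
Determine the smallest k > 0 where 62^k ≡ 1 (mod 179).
178

179 is prime, so ord(62) divides φ(179) = 178.
Divisors of 178: 1, 2, 89, 178.
Repeated squaring: 62^1 ≡ 62, 62^2 ≡ 85, 62^4 ≡ 65, 62^8 ≡ 108, 62^16 ≡ 29, 62^32 ≡ 125, 62^64 ≡ 52, 62^128 ≡ 19 (mod 179).
Test 62^d mod 179 for each divisor d in increasing order:
62^1 ≡ 62
62^2 ≡ 85
62^89 = 62^64·62^16·62^8·62^1 ≡ 178
62^178 = 62^128·62^32·62^16·62^2 ≡ 1  ← first divisor giving 1
The order is 178.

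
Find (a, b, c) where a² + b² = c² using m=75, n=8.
(5561, 1200, 5689)

Euclid's formula: a = m² - n², b = 2mn, c = m² + n²
m = 75, n = 8
a = 75² - 8² = 5625 - 64 = 5561
b = 2 × 75 × 8 = 1200
c = 75² + 8² = 5625 + 64 = 5689
Verification: 5561² + 1200² = 30924721 + 1440000 = 32364721 = 5689² ✓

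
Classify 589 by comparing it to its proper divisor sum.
deficient

Proper divisors of 589: sum = 1 + 19 + 31 = 51
Since 51 < 589, 589 is deficient.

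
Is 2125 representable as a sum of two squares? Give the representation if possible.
3² + 46² (a=3, b=46)

Factorization: 2125 = 5^3 × 17
By Fermat: n is sum of two squares iff every prime p ≡ 3 (mod 4) appears to even power.
All primes ≡ 3 (mod 4) appear to even power.
Search a = 0, 1, 2, … for 2125 - a² a perfect square: first hit at a = 3: 2125 - 9 = 2116 = 46².
2125 = 3² + 46² = 9 + 2116 ✓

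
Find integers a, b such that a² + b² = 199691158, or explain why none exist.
Not possible

Factorization: 199691158 = 2 × 29 × 151^3
By Fermat: n is sum of two squares iff every prime p ≡ 3 (mod 4) appears to even power.
Prime(s) ≡ 3 (mod 4) with odd exponent: [(151, 3)]
Therefore 199691158 cannot be expressed as a² + b².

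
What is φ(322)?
132

322 = 2 × 7 × 23
φ(n) = n × ∏(1 - 1/p) for each prime p dividing n
φ(322) = 322 × (1 - 1/2) × (1 - 1/7) × (1 - 1/23) = 132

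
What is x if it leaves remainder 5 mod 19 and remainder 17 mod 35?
157

Using Chinese Remainder Theorem:
M = 19 × 35 = 665
M1 = 35, M2 = 19
y1 = 35^(-1) mod 19 = 6
y2 = 19^(-1) mod 35 = 24
x = (5×35×6 + 17×19×24) mod 665 = 157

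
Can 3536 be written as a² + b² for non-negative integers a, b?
20² + 56² (a=20, b=56)

Factorization: 3536 = 2^4 × 13 × 17
By Fermat: n is sum of two squares iff every prime p ≡ 3 (mod 4) appears to even power.
All primes ≡ 3 (mod 4) appear to even power.
Search a = 0, 1, 2, … for 3536 - a² a perfect square: first hit at a = 20: 3536 - 400 = 3136 = 56².
3536 = 20² + 56² = 400 + 3136 ✓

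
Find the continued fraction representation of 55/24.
[2; 3, 2, 3]

Euclidean algorithm steps:
55 = 2 × 24 + 7
24 = 3 × 7 + 3
7 = 2 × 3 + 1
3 = 3 × 1 + 0
Continued fraction: [2; 3, 2, 3]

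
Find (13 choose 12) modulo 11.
2

Using Lucas' theorem:
Write n=13 and k=12 in base 11:
n in base 11: [1, 2]
k in base 11: [1, 1]
C(13,12) mod 11 = ∏ C(n_i, k_i) mod 11
Digit binomials (mod 11): C(1,1) = 1; C(2,1) = 2
Product: 1 × 2 = 2 ≡ 2 (mod 11)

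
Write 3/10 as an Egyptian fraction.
1/4 + 1/20

Greedy algorithm:
3/10: ceiling(10/3) = 4, use 1/4
1/20: ceiling(20/1) = 20, use 1/20
Result: 3/10 = 1/4 + 1/20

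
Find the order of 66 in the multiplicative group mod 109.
9

109 is prime, so ord(66) divides φ(109) = 108.
Divisors of 108: 1, 2, 3, 4, 6, 9, 12, 18, 27, 36, 54, 108.
Repeated squaring: 66^1 ≡ 66, 66^2 ≡ 105, 66^4 ≡ 16, 66^8 ≡ 38, 66^16 ≡ 27, 66^32 ≡ 75, 66^64 ≡ 66 (mod 109).
Test 66^d mod 109 for each divisor d in increasing order:
66^1 ≡ 66
66^2 ≡ 105
66^3 = 66^2·66^1 ≡ 63
66^4 ≡ 16
66^6 = 66^4·66^2 ≡ 45
66^9 = 66^8·66^1 ≡ 1  ← first divisor giving 1
The order is 9.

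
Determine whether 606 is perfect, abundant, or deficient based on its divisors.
abundant

Proper divisors of 606: sum = 1 + 2 + 3 + 6 + 101 + 202 + 303 = 618
Since 618 > 606, 606 is abundant.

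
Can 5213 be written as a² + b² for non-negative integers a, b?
37² + 62² (a=37, b=62)

Factorization: 5213 = 13 × 401
By Fermat: n is sum of two squares iff every prime p ≡ 3 (mod 4) appears to even power.
All primes ≡ 3 (mod 4) appear to even power.
Search a = 0, 1, 2, … for 5213 - a² a perfect square: first hit at a = 37: 5213 - 1369 = 3844 = 62².
5213 = 37² + 62² = 1369 + 3844 ✓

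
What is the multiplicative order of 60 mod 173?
43

173 is prime, so ord(60) divides φ(173) = 172.
Divisors of 172: 1, 2, 4, 43, 86, 172.
Repeated squaring: 60^1 ≡ 60, 60^2 ≡ 140, 60^4 ≡ 51, 60^8 ≡ 6, 60^16 ≡ 36, 60^32 ≡ 85, 60^64 ≡ 132, 60^128 ≡ 124 (mod 173).
Test 60^d mod 173 for each divisor d in increasing order:
60^1 ≡ 60
60^2 ≡ 140
60^4 ≡ 51
60^43 = 60^32·60^8·60^2·60^1 ≡ 1  ← first divisor giving 1
The order is 43.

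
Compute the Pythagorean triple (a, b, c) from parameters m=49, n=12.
(2257, 1176, 2545)

Euclid's formula: a = m² - n², b = 2mn, c = m² + n²
m = 49, n = 12
a = 49² - 12² = 2401 - 144 = 2257
b = 2 × 49 × 12 = 1176
c = 49² + 12² = 2401 + 144 = 2545
Verification: 2257² + 1176² = 5094049 + 1382976 = 6477025 = 2545² ✓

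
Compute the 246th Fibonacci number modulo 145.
108

Matrix identity: Q^n = [[F_(n+1), F_n], [F_n, F_(n-1)]] with Q = [[1,1],[1,0]].
n = 246 = 11110110₂. Square-and-multiply, entries mod 145:
Q^1 = [[1,1],[1,0]]
Q^3 = (Q^1)²·Q = [[3,2],[2,1]]
Q^7 = (Q^3)²·Q = [[21,13],[13,8]]
Q^15 = (Q^7)²·Q = [[117,30],[30,87]]
Q^30 = (Q^15)² = [[89,30],[30,59]]
Q^61 = (Q^30)²·Q = [[66,121],[121,90]]
Q^123 = (Q^61)²·Q = [[28,2],[2,26]]
Q^246 = (Q^123)² = [[63,108],[108,100]]
F_246 mod 145 = Q^246[0][1] = 108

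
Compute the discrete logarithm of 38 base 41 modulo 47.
41

Baby-step giant-step with step n = ⌈√47⌉ = 7.
Baby steps 41^j mod 47 (j:value) for j=0..6: 0:1, 1:41, 2:36, 3:19, 4:27, 5:26, 6:32.
Giant-step multiplier: 41^(-7) ≡ 41^(46-7) = 41^39 ≡ 35 (mod 47).
Giant steps γ_i = 38·35^i mod 47: γ_0=38, γ_1=14, γ_2=20, γ_3=42, γ_4=13, γ_5=32 (in table at j=6).
x = i·n + j = 5·7 + 6 = 41.
Check: 41^41 ≡ 38 (mod 47).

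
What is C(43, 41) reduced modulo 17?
2

Using Lucas' theorem:
Write n=43 and k=41 in base 17:
n in base 17: [2, 9]
k in base 17: [2, 7]
C(43,41) mod 17 = ∏ C(n_i, k_i) mod 17
Digit binomials (mod 17): C(2,2) = 1; C(9,7) = 36 ≡ 2
Product: 1 × 2 = 2 ≡ 2 (mod 17)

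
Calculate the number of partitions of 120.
1844349560

p(n) counts ways to write n as a sum of positive integers (order ignored).
Euler's pentagonal recurrence: p(k) = p(k-1) + p(k-2) - p(k-5) - p(k-7) + p(k-12) + p(k-15) - ... (offsets j(3j∓1)/2, signs ++--, p(0)=1, p(<0)=0).
DP table for k = 0..119: p(0)=1, p(1)=1, p(2)=2, p(3)=3, p(4)=5, p(5)=7, p(6)=11, p(7)=15, p(8)=22, p(9)=30, p(10)=42, p(11)=56, p(12)=77, p(13)=101, p(14)=135, p(15)=176, p(16)=231, p(17)=297, p(18)=385, p(19)=490, p(20)=627, p(21)=792, p(22)=1002, p(23)=1255, p(24)=1575, p(25)=1958, p(26)=2436, p(27)=3010, p(28)=3718, p(29)=4565, p(30)=5604, p(31)=6842, p(32)=8349, p(33)=10143, p(34)=12310, p(35)=14883, p(36)=17977, p(37)=21637, p(38)=26015, p(39)=31185, p(40)=37338, p(41)=44583, p(42)=53174, p(43)=63261, p(44)=75175, p(45)=89134, p(46)=105558, p(47)=124754, p(48)=147273, p(49)=173525, p(50)=204226, p(51)=239943, p(52)=281589, p(53)=329931, p(54)=386155, p(55)=451276, p(56)=526823, p(57)=614154, p(58)=715220, p(59)=831820, p(60)=966467, p(61)=1121505, p(62)=1300156, p(63)=1505499, p(64)=1741630, p(65)=2012558, p(66)=2323520, p(67)=2679689, p(68)=3087735, p(69)=3554345, p(70)=4087968, p(71)=4697205, p(72)=5392783, p(73)=6185689, p(74)=7089500, p(75)=8118264, p(76)=9289091, p(77)=10619863, p(78)=12132164, p(79)=13848650, p(80)=15796476, p(81)=18004327, p(82)=20506255, p(83)=23338469, p(84)=26543660, p(85)=30167357, p(86)=34262962, p(87)=38887673, p(88)=44108109, p(89)=49995925, p(90)=56634173, p(91)=64112359, p(92)=72533807, p(93)=82010177, p(94)=92669720, p(95)=104651419, p(96)=118114304, p(97)=133230930, p(98)=150198136, p(99)=169229875, p(100)=190569292, p(101)=214481126, p(102)=241265379, p(103)=271248950, p(104)=304801365, p(105)=342325709, p(106)=384276336, p(107)=431149389, p(108)=483502844, p(109)=541946240, p(110)=607163746, p(111)=679903203, p(112)=761002156, p(113)=851376628, p(114)=952050665, p(115)=1064144451, p(116)=1188908248, p(117)=1327710076, p(118)=1482074143, p(119)=1653668665.
Final step: p(120) = p(119) + p(118) - p(115) - p(113) + p(108) + p(105) - p(98) - p(94) + p(85) + p(80) - p(69) - p(63) + p(50) + p(43) - p(28) - p(20) + p(3)
= 1653668665 + 1482074143 - 1064144451 - 851376628 + 483502844 + 342325709 - 150198136 - 92669720 + 30167357 + 15796476 - 3554345 - 1505499 + 204226 + 63261 - 3718 - 627 + 3
= 1844349560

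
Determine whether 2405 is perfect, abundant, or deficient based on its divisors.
deficient

Proper divisors of 2405: sum = 1 + 5 + 13 + 37 + 65 + 185 + 481 = 787
Since 787 < 2405, 2405 is deficient.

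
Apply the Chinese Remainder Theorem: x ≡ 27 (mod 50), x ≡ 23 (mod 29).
777

Using Chinese Remainder Theorem:
M = 50 × 29 = 1450
M1 = 29, M2 = 50
y1 = 29^(-1) mod 50 = 19
y2 = 50^(-1) mod 29 = 18
x = (27×29×19 + 23×50×18) mod 1450 = 777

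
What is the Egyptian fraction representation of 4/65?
1/17 + 1/369 + 1/203873 + 1/83128196385

Greedy algorithm:
4/65: ceiling(65/4) = 17, use 1/17
3/1105: ceiling(1105/3) = 369, use 1/369
2/407745: ceiling(407745/2) = 203873, use 1/203873
1/83128196385: ceiling(83128196385/1) = 83128196385, use 1/83128196385
Result: 4/65 = 1/17 + 1/369 + 1/203873 + 1/83128196385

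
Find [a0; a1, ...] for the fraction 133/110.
[1; 4, 1, 3, 1, 1, 2]

Euclidean algorithm steps:
133 = 1 × 110 + 23
110 = 4 × 23 + 18
23 = 1 × 18 + 5
18 = 3 × 5 + 3
5 = 1 × 3 + 2
3 = 1 × 2 + 1
2 = 2 × 1 + 0
Continued fraction: [1; 4, 1, 3, 1, 1, 2]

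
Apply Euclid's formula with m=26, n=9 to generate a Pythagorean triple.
(595, 468, 757)

Euclid's formula: a = m² - n², b = 2mn, c = m² + n²
m = 26, n = 9
a = 26² - 9² = 676 - 81 = 595
b = 2 × 26 × 9 = 468
c = 26² + 9² = 676 + 81 = 757
Verification: 595² + 468² = 354025 + 219024 = 573049 = 757² ✓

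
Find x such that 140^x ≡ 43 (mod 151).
32

Baby-step giant-step with step n = ⌈√151⌉ = 13.
Baby steps 140^j mod 151 (j:value) for j=0..12: 0:1, 1:140, 2:121, 3:28, 4:145, 5:66, 6:29, 7:134, 8:36, 9:57, 10:128, 11:102, 12:86.
Giant-step multiplier: 140^(-13) ≡ 140^(150-13) = 140^137 ≡ 117 (mod 151).
Giant steps γ_i = 43·117^i mod 151: γ_0=43, γ_1=48, γ_2=29 (in table at j=6).
x = i·n + j = 2·13 + 6 = 32.
Check: 140^32 ≡ 43 (mod 151).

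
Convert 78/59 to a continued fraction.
[1; 3, 9, 2]

Euclidean algorithm steps:
78 = 1 × 59 + 19
59 = 3 × 19 + 2
19 = 9 × 2 + 1
2 = 2 × 1 + 0
Continued fraction: [1; 3, 9, 2]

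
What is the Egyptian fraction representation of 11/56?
1/6 + 1/34 + 1/2856

Greedy algorithm:
11/56: ceiling(56/11) = 6, use 1/6
5/168: ceiling(168/5) = 34, use 1/34
1/2856: ceiling(2856/1) = 2856, use 1/2856
Result: 11/56 = 1/6 + 1/34 + 1/2856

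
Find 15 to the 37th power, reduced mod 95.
15

Repeated squaring. Binary of 37 = 100101.
15^1 ≡ 15 (mod 95); 15^2 ≡ 35 (mod 95); 15^4 ≡ 85 (mod 95); 15^8 ≡ 5 (mod 95); 15^16 ≡ 25 (mod 95); 15^32 ≡ 55 (mod 95)
15^37 = 15^1 × 15^4 × 15^32 ≡ 15 (mod 95)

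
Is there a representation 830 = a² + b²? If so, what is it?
Not possible

Factorization: 830 = 2 × 5 × 83
By Fermat: n is sum of two squares iff every prime p ≡ 3 (mod 4) appears to even power.
Prime(s) ≡ 3 (mod 4) with odd exponent: [(83, 1)]
Therefore 830 cannot be expressed as a² + b².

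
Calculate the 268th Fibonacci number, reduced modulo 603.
399

Matrix identity: Q^n = [[F_(n+1), F_n], [F_n, F_(n-1)]] with Q = [[1,1],[1,0]].
n = 268 = 100001100₂. Square-and-multiply, entries mod 603:
Q^1 = [[1,1],[1,0]]
Q^2 = (Q^1)² = [[2,1],[1,1]]
Q^4 = (Q^2)² = [[5,3],[3,2]]
Q^8 = (Q^4)² = [[34,21],[21,13]]
Q^16 = (Q^8)² = [[391,384],[384,7]]
Q^33 = (Q^16)²·Q = [[316,43],[43,273]]
Q^67 = (Q^33)²·Q = [[402,401],[401,1]]
Q^134 = (Q^67)² = [[403,602],[602,404]]
Q^268 = (Q^134)² = [[203,399],[399,407]]
F_268 mod 603 = Q^268[0][1] = 399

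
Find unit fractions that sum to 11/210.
1/20 + 1/420

Greedy algorithm:
11/210: ceiling(210/11) = 20, use 1/20
1/420: ceiling(420/1) = 420, use 1/420
Result: 11/210 = 1/20 + 1/420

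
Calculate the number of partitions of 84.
26543660

p(n) counts ways to write n as a sum of positive integers (order ignored).
Euler's pentagonal recurrence: p(k) = p(k-1) + p(k-2) - p(k-5) - p(k-7) + p(k-12) + p(k-15) - ... (offsets j(3j∓1)/2, signs ++--, p(0)=1, p(<0)=0).
DP table for k = 0..83: p(0)=1, p(1)=1, p(2)=2, p(3)=3, p(4)=5, p(5)=7, p(6)=11, p(7)=15, p(8)=22, p(9)=30, p(10)=42, p(11)=56, p(12)=77, p(13)=101, p(14)=135, p(15)=176, p(16)=231, p(17)=297, p(18)=385, p(19)=490, p(20)=627, p(21)=792, p(22)=1002, p(23)=1255, p(24)=1575, p(25)=1958, p(26)=2436, p(27)=3010, p(28)=3718, p(29)=4565, p(30)=5604, p(31)=6842, p(32)=8349, p(33)=10143, p(34)=12310, p(35)=14883, p(36)=17977, p(37)=21637, p(38)=26015, p(39)=31185, p(40)=37338, p(41)=44583, p(42)=53174, p(43)=63261, p(44)=75175, p(45)=89134, p(46)=105558, p(47)=124754, p(48)=147273, p(49)=173525, p(50)=204226, p(51)=239943, p(52)=281589, p(53)=329931, p(54)=386155, p(55)=451276, p(56)=526823, p(57)=614154, p(58)=715220, p(59)=831820, p(60)=966467, p(61)=1121505, p(62)=1300156, p(63)=1505499, p(64)=1741630, p(65)=2012558, p(66)=2323520, p(67)=2679689, p(68)=3087735, p(69)=3554345, p(70)=4087968, p(71)=4697205, p(72)=5392783, p(73)=6185689, p(74)=7089500, p(75)=8118264, p(76)=9289091, p(77)=10619863, p(78)=12132164, p(79)=13848650, p(80)=15796476, p(81)=18004327, p(82)=20506255, p(83)=23338469.
Final step: p(84) = p(83) + p(82) - p(79) - p(77) + p(72) + p(69) - p(62) - p(58) + p(49) + p(44) - p(33) - p(27) + p(14) + p(7)
= 23338469 + 20506255 - 13848650 - 10619863 + 5392783 + 3554345 - 1300156 - 715220 + 173525 + 75175 - 10143 - 3010 + 135 + 15
= 26543660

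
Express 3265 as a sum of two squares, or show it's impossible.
4² + 57² (a=4, b=57)

Factorization: 3265 = 5 × 653
By Fermat: n is sum of two squares iff every prime p ≡ 3 (mod 4) appears to even power.
All primes ≡ 3 (mod 4) appear to even power.
Search a = 0, 1, 2, … for 3265 - a² a perfect square: first hit at a = 4: 3265 - 16 = 3249 = 57².
3265 = 4² + 57² = 16 + 3249 ✓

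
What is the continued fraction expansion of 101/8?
[12; 1, 1, 1, 2]

Euclidean algorithm steps:
101 = 12 × 8 + 5
8 = 1 × 5 + 3
5 = 1 × 3 + 2
3 = 1 × 2 + 1
2 = 2 × 1 + 0
Continued fraction: [12; 1, 1, 1, 2]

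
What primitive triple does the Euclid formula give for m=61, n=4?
(3705, 488, 3737)

Euclid's formula: a = m² - n², b = 2mn, c = m² + n²
m = 61, n = 4
a = 61² - 4² = 3721 - 16 = 3705
b = 2 × 61 × 4 = 488
c = 61² + 4² = 3721 + 16 = 3737
Verification: 3705² + 488² = 13727025 + 238144 = 13965169 = 3737² ✓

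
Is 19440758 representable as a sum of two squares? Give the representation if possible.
Not possible

Factorization: 19440758 = 2 × 17 × 83^3
By Fermat: n is sum of two squares iff every prime p ≡ 3 (mod 4) appears to even power.
Prime(s) ≡ 3 (mod 4) with odd exponent: [(83, 3)]
Therefore 19440758 cannot be expressed as a² + b².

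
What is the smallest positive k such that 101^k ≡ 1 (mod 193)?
96

193 is prime, so ord(101) divides φ(193) = 192.
Divisors of 192: 1, 2, 3, 4, 6, 8, 12, 16, 24, 32, 48, 64, 96, 192.
Repeated squaring: 101^1 ≡ 101, 101^2 ≡ 165, 101^4 ≡ 12, 101^8 ≡ 144, 101^16 ≡ 85, 101^32 ≡ 84, 101^64 ≡ 108, 101^128 ≡ 84 (mod 193).
Test 101^d mod 193 for each divisor d in increasing order:
101^1 ≡ 101
101^2 ≡ 165
101^3 = 101^2·101^1 ≡ 67
101^4 ≡ 12
101^6 = 101^4·101^2 ≡ 50
101^8 ≡ 144
101^12 = 101^8·101^4 ≡ 184
101^16 ≡ 85
101^24 = 101^16·101^8 ≡ 81
101^32 ≡ 84
101^48 = 101^32·101^16 ≡ 192
101^64 ≡ 108
101^96 = 101^64·101^32 ≡ 1  ← first divisor giving 1
The order is 96.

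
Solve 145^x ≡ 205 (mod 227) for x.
174

Baby-step giant-step with step n = ⌈√227⌉ = 16.
Baby steps 145^j mod 227 (j:value) for j=0..15: 0:1, 1:145, 2:141, 3:15, 4:132, 5:72, 6:225, 7:164, 8:172, 9:197, 10:190, 11:83, 12:4, 13:126, 14:110, 15:60.
Giant-step multiplier: 145^(-16) ≡ 145^(226-16) = 145^210 ≡ 181 (mod 227).
Giant steps γ_i = 205·181^i mod 227: γ_0=205, γ_1=104, γ_2=210, γ_3=101, γ_4=121, γ_5=109, γ_6=207, γ_7=12, γ_8=129, γ_9=195, γ_10=110 (in table at j=14).
x = i·n + j = 10·16 + 14 = 174.
Check: 145^174 ≡ 205 (mod 227).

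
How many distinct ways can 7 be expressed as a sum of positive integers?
15

p(n) counts ways to write n as a sum of positive integers (order ignored).
Examples: 7; 6 + 1; 5 + 2; 5 + 1 + 1; 4 + 3; ... (15 total)
p(7) = 15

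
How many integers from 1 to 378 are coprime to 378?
108

378 = 2 × 3^3 × 7
φ(n) = n × ∏(1 - 1/p) for each prime p dividing n
φ(378) = 378 × (1 - 1/2) × (1 - 1/3) × (1 - 1/7) = 108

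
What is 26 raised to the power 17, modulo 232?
56

Repeated squaring. Binary of 17 = 10001.
26^1 ≡ 26 (mod 232); 26^2 ≡ 212 (mod 232); 26^4 ≡ 168 (mod 232); 26^8 ≡ 152 (mod 232); 26^16 ≡ 136 (mod 232)
26^17 = 26^1 × 26^16 ≡ 56 (mod 232)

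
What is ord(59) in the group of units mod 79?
78

79 is prime, so ord(59) divides φ(79) = 78.
Divisors of 78: 1, 2, 3, 6, 13, 26, 39, 78.
Repeated squaring: 59^1 ≡ 59, 59^2 ≡ 5, 59^4 ≡ 25, 59^8 ≡ 72, 59^16 ≡ 49, 59^32 ≡ 31, 59^64 ≡ 13 (mod 79).
Test 59^d mod 79 for each divisor d in increasing order:
59^1 ≡ 59
59^2 ≡ 5
59^3 = 59^2·59^1 ≡ 58
59^6 = 59^4·59^2 ≡ 46
59^13 = 59^8·59^4·59^1 ≡ 24
59^26 = 59^16·59^8·59^2 ≡ 23
59^39 = 59^32·59^4·59^2·59^1 ≡ 78
59^78 = 59^64·59^8·59^4·59^2 ≡ 1  ← first divisor giving 1
The order is 78.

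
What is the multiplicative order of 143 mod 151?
10

151 is prime, so ord(143) divides φ(151) = 150.
Divisors of 150: 1, 2, 3, 5, 6, 10, 15, 25, 30, 50, 75, 150.
Repeated squaring: 143^1 ≡ 143, 143^2 ≡ 64, 143^4 ≡ 19, 143^8 ≡ 59, 143^16 ≡ 8, 143^32 ≡ 64, 143^64 ≡ 19, 143^128 ≡ 59 (mod 151).
Test 143^d mod 151 for each divisor d in increasing order:
143^1 ≡ 143
143^2 ≡ 64
143^3 = 143^2·143^1 ≡ 92
143^5 = 143^4·143^1 ≡ 150
143^6 = 143^4·143^2 ≡ 8
143^10 = 143^8·143^2 ≡ 1  ← first divisor giving 1
The order is 10.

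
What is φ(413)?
348

413 = 7 × 59
φ(n) = n × ∏(1 - 1/p) for each prime p dividing n
φ(413) = 413 × (1 - 1/7) × (1 - 1/59) = 348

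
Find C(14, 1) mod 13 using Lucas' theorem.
1

Using Lucas' theorem:
Write n=14 and k=1 in base 13:
n in base 13: [1, 1]
k in base 13: [0, 1]
C(14,1) mod 13 = ∏ C(n_i, k_i) mod 13
Digit binomials (mod 13): C(1,0) = 1; C(1,1) = 1
Product: 1 × 1 = 1 ≡ 1 (mod 13)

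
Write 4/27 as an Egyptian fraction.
1/7 + 1/189

Greedy algorithm:
4/27: ceiling(27/4) = 7, use 1/7
1/189: ceiling(189/1) = 189, use 1/189
Result: 4/27 = 1/7 + 1/189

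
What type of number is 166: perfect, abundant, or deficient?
deficient

Proper divisors of 166: sum = 1 + 2 + 83 = 86
Since 86 < 166, 166 is deficient.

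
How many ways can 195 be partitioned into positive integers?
2580840212973

p(n) counts ways to write n as a sum of positive integers (order ignored).
Euler's pentagonal recurrence: p(k) = p(k-1) + p(k-2) - p(k-5) - p(k-7) + p(k-12) + p(k-15) - ... (offsets j(3j∓1)/2, signs ++--, p(0)=1, p(<0)=0).
DP table for k = 0..194: p(0)=1, p(1)=1, p(2)=2, p(3)=3, p(4)=5, p(5)=7, p(6)=11, p(7)=15, p(8)=22, p(9)=30, p(10)=42, p(11)=56, p(12)=77, p(13)=101, p(14)=135, p(15)=176, p(16)=231, p(17)=297, p(18)=385, p(19)=490, p(20)=627, p(21)=792, p(22)=1002, p(23)=1255, p(24)=1575, p(25)=1958, p(26)=2436, p(27)=3010, p(28)=3718, p(29)=4565, p(30)=5604, p(31)=6842, p(32)=8349, p(33)=10143, p(34)=12310, p(35)=14883, p(36)=17977, p(37)=21637, p(38)=26015, p(39)=31185, p(40)=37338, p(41)=44583, p(42)=53174, p(43)=63261, p(44)=75175, p(45)=89134, p(46)=105558, p(47)=124754, p(48)=147273, p(49)=173525, p(50)=204226, p(51)=239943, p(52)=281589, p(53)=329931, p(54)=386155, p(55)=451276, p(56)=526823, p(57)=614154, p(58)=715220, p(59)=831820, p(60)=966467, p(61)=1121505, p(62)=1300156, p(63)=1505499, p(64)=1741630, p(65)=2012558, p(66)=2323520, p(67)=2679689, p(68)=3087735, p(69)=3554345, p(70)=4087968, p(71)=4697205, p(72)=5392783, p(73)=6185689, p(74)=7089500, p(75)=8118264, p(76)=9289091, p(77)=10619863, p(78)=12132164, p(79)=13848650, p(80)=15796476, p(81)=18004327, p(82)=20506255, p(83)=23338469, p(84)=26543660, p(85)=30167357, p(86)=34262962, p(87)=38887673, p(88)=44108109, p(89)=49995925, p(90)=56634173, p(91)=64112359, p(92)=72533807, p(93)=82010177, p(94)=92669720, p(95)=104651419, p(96)=118114304, p(97)=133230930, p(98)=150198136, p(99)=169229875, p(100)=190569292, p(101)=214481126, p(102)=241265379, p(103)=271248950, p(104)=304801365, p(105)=342325709, p(106)=384276336, p(107)=431149389, p(108)=483502844, p(109)=541946240, p(110)=607163746, p(111)=679903203, p(112)=761002156, p(113)=851376628, p(114)=952050665, p(115)=1064144451, p(116)=1188908248, p(117)=1327710076, p(118)=1482074143, p(119)=1653668665, p(120)=1844349560, p(121)=2056148051, p(122)=2291320912, p(123)=2552338241, p(124)=2841940500, p(125)=3163127352, p(126)=3519222692, p(127)=3913864295, p(128)=4351078600, p(129)=4835271870, p(130)=5371315400, p(131)=5964539504, p(132)=6620830889, p(133)=7346629512, p(134)=8149040695, p(135)=9035836076, p(136)=10015581680, p(137)=11097645016, p(138)=12292341831, p(139)=13610949895, p(140)=15065878135, p(141)=16670689208, p(142)=18440293320, p(143)=20390982757, p(144)=22540654445, p(145)=24908858009, p(146)=27517052599, p(147)=30388671978, p(148)=33549419497, p(149)=37027355200, p(150)=40853235313, p(151)=45060624582, p(152)=49686288421, p(153)=54770336324, p(154)=60356673280, p(155)=66493182097, p(156)=73232243759, p(157)=80630964769, p(158)=88751778802, p(159)=97662728555, p(160)=107438159466, p(161)=118159068427, p(162)=129913904637, p(163)=142798995930, p(164)=156919475295, p(165)=172389800255, p(166)=189334822579, p(167)=207890420102, p(168)=228204732751, p(169)=250438925115, p(170)=274768617130, p(171)=301384802048, p(172)=330495499613, p(173)=362326859895, p(174)=397125074750, p(175)=435157697830, p(176)=476715857290, p(177)=522115831195, p(178)=571701605655, p(179)=625846753120, p(180)=684957390936, p(181)=749474411781, p(182)=819876908323, p(183)=896684817527, p(184)=980462880430, p(185)=1071823774337, p(186)=1171432692373, p(187)=1280011042268, p(188)=1398341745571, p(189)=1527273599625, p(190)=1667727404093, p(191)=1820701100652, p(192)=1987276856363, p(193)=2168627105469, p(194)=2366022741845.
Final step: p(195) = p(194) + p(193) - p(190) - p(188) + p(183) + p(180) - p(173) - p(169) + p(160) + p(155) - p(144) - p(138) + p(125) + p(118) - p(103) - p(95) + p(78) + p(69) - p(50) - p(40) + p(19) + p(8)
= 2366022741845 + 2168627105469 - 1667727404093 - 1398341745571 + 896684817527 + 684957390936 - 362326859895 - 250438925115 + 107438159466 + 66493182097 - 22540654445 - 12292341831 + 3163127352 + 1482074143 - 271248950 - 104651419 + 12132164 + 3554345 - 204226 - 37338 + 490 + 22
= 2580840212973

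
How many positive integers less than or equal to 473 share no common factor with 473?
420

473 = 11 × 43
φ(n) = n × ∏(1 - 1/p) for each prime p dividing n
φ(473) = 473 × (1 - 1/11) × (1 - 1/43) = 420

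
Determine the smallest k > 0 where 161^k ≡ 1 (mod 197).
14

197 is prime, so ord(161) divides φ(197) = 196.
Divisors of 196: 1, 2, 4, 7, 14, 28, 49, 98, 196.
Repeated squaring: 161^1 ≡ 161, 161^2 ≡ 114, 161^4 ≡ 191, 161^8 ≡ 36, 161^16 ≡ 114, 161^32 ≡ 191, 161^64 ≡ 36, 161^128 ≡ 114 (mod 197).
Test 161^d mod 197 for each divisor d in increasing order:
161^1 ≡ 161
161^2 ≡ 114
161^4 ≡ 191
161^7 = 161^4·161^2·161^1 ≡ 196
161^14 = 161^8·161^4·161^2 ≡ 1  ← first divisor giving 1
The order is 14.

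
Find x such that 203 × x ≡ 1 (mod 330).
317

gcd(203, 330) = 1, so the inverse exists.
Extended Euclidean algorithm on (330, 203):
330 = 1 × 203 + 127  ⟹  127 = (1)·330 + (-1)·203
203 = 1 × 127 + 76  ⟹  76 = (-1)·330 + (2)·203
127 = 1 × 76 + 51  ⟹  51 = (2)·330 + (-3)·203
76 = 1 × 51 + 25  ⟹  25 = (-3)·330 + (5)·203
51 = 2 × 25 + 1  ⟹  1 = (8)·330 + (-13)·203
So (-13)·203 ≡ 1 (mod 330), i.e. 203^(-1) ≡ -13 ≡ 317 (mod 330).
Check: 203 × 317 = 64351 ≡ 1 (mod 330)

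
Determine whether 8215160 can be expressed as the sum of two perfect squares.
Not possible

Factorization: 8215160 = 2^3 × 5 × 59^3
By Fermat: n is sum of two squares iff every prime p ≡ 3 (mod 4) appears to even power.
Prime(s) ≡ 3 (mod 4) with odd exponent: [(59, 3)]
Therefore 8215160 cannot be expressed as a² + b².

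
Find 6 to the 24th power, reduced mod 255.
186

Repeated squaring. Binary of 24 = 11000.
6^1 ≡ 6 (mod 255); 6^2 ≡ 36 (mod 255); 6^4 ≡ 21 (mod 255); 6^8 ≡ 186 (mod 255); 6^16 ≡ 171 (mod 255)
6^24 = 6^8 × 6^16 ≡ 186 (mod 255)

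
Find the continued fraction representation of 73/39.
[1; 1, 6, 1, 4]

Euclidean algorithm steps:
73 = 1 × 39 + 34
39 = 1 × 34 + 5
34 = 6 × 5 + 4
5 = 1 × 4 + 1
4 = 4 × 1 + 0
Continued fraction: [1; 1, 6, 1, 4]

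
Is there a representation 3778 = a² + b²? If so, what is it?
23² + 57² (a=23, b=57)

Factorization: 3778 = 2 × 1889
By Fermat: n is sum of two squares iff every prime p ≡ 3 (mod 4) appears to even power.
All primes ≡ 3 (mod 4) appear to even power.
Search a = 0, 1, 2, … for 3778 - a² a perfect square: first hit at a = 23: 3778 - 529 = 3249 = 57².
3778 = 23² + 57² = 529 + 3249 ✓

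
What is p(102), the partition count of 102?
241265379

p(n) counts ways to write n as a sum of positive integers (order ignored).
Euler's pentagonal recurrence: p(k) = p(k-1) + p(k-2) - p(k-5) - p(k-7) + p(k-12) + p(k-15) - ... (offsets j(3j∓1)/2, signs ++--, p(0)=1, p(<0)=0).
DP table for k = 0..101: p(0)=1, p(1)=1, p(2)=2, p(3)=3, p(4)=5, p(5)=7, p(6)=11, p(7)=15, p(8)=22, p(9)=30, p(10)=42, p(11)=56, p(12)=77, p(13)=101, p(14)=135, p(15)=176, p(16)=231, p(17)=297, p(18)=385, p(19)=490, p(20)=627, p(21)=792, p(22)=1002, p(23)=1255, p(24)=1575, p(25)=1958, p(26)=2436, p(27)=3010, p(28)=3718, p(29)=4565, p(30)=5604, p(31)=6842, p(32)=8349, p(33)=10143, p(34)=12310, p(35)=14883, p(36)=17977, p(37)=21637, p(38)=26015, p(39)=31185, p(40)=37338, p(41)=44583, p(42)=53174, p(43)=63261, p(44)=75175, p(45)=89134, p(46)=105558, p(47)=124754, p(48)=147273, p(49)=173525, p(50)=204226, p(51)=239943, p(52)=281589, p(53)=329931, p(54)=386155, p(55)=451276, p(56)=526823, p(57)=614154, p(58)=715220, p(59)=831820, p(60)=966467, p(61)=1121505, p(62)=1300156, p(63)=1505499, p(64)=1741630, p(65)=2012558, p(66)=2323520, p(67)=2679689, p(68)=3087735, p(69)=3554345, p(70)=4087968, p(71)=4697205, p(72)=5392783, p(73)=6185689, p(74)=7089500, p(75)=8118264, p(76)=9289091, p(77)=10619863, p(78)=12132164, p(79)=13848650, p(80)=15796476, p(81)=18004327, p(82)=20506255, p(83)=23338469, p(84)=26543660, p(85)=30167357, p(86)=34262962, p(87)=38887673, p(88)=44108109, p(89)=49995925, p(90)=56634173, p(91)=64112359, p(92)=72533807, p(93)=82010177, p(94)=92669720, p(95)=104651419, p(96)=118114304, p(97)=133230930, p(98)=150198136, p(99)=169229875, p(100)=190569292, p(101)=214481126.
Final step: p(102) = p(101) + p(100) - p(97) - p(95) + p(90) + p(87) - p(80) - p(76) + p(67) + p(62) - p(51) - p(45) + p(32) + p(25) - p(10) - p(2)
= 214481126 + 190569292 - 133230930 - 104651419 + 56634173 + 38887673 - 15796476 - 9289091 + 2679689 + 1300156 - 239943 - 89134 + 8349 + 1958 - 42 - 2
= 241265379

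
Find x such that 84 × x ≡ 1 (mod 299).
89

gcd(84, 299) = 1, so the inverse exists.
Extended Euclidean algorithm on (299, 84):
299 = 3 × 84 + 47  ⟹  47 = (1)·299 + (-3)·84
84 = 1 × 47 + 37  ⟹  37 = (-1)·299 + (4)·84
47 = 1 × 37 + 10  ⟹  10 = (2)·299 + (-7)·84
37 = 3 × 10 + 7  ⟹  7 = (-7)·299 + (25)·84
10 = 1 × 7 + 3  ⟹  3 = (9)·299 + (-32)·84
7 = 2 × 3 + 1  ⟹  1 = (-25)·299 + (89)·84
So (89)·84 ≡ 1 (mod 299), i.e. 84^(-1) ≡ 89 (mod 299).
Check: 84 × 89 = 7476 ≡ 1 (mod 299)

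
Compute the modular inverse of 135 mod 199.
171

gcd(135, 199) = 1, so the inverse exists.
Extended Euclidean algorithm on (199, 135):
199 = 1 × 135 + 64  ⟹  64 = (1)·199 + (-1)·135
135 = 2 × 64 + 7  ⟹  7 = (-2)·199 + (3)·135
64 = 9 × 7 + 1  ⟹  1 = (19)·199 + (-28)·135
So (-28)·135 ≡ 1 (mod 199), i.e. 135^(-1) ≡ -28 ≡ 171 (mod 199).
Check: 135 × 171 = 23085 ≡ 1 (mod 199)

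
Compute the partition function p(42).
53174

p(n) counts ways to write n as a sum of positive integers (order ignored).
Euler's pentagonal recurrence: p(k) = p(k-1) + p(k-2) - p(k-5) - p(k-7) + p(k-12) + p(k-15) - ... (offsets j(3j∓1)/2, signs ++--, p(0)=1, p(<0)=0).
DP table for k = 0..41: p(0)=1, p(1)=1, p(2)=2, p(3)=3, p(4)=5, p(5)=7, p(6)=11, p(7)=15, p(8)=22, p(9)=30, p(10)=42, p(11)=56, p(12)=77, p(13)=101, p(14)=135, p(15)=176, p(16)=231, p(17)=297, p(18)=385, p(19)=490, p(20)=627, p(21)=792, p(22)=1002, p(23)=1255, p(24)=1575, p(25)=1958, p(26)=2436, p(27)=3010, p(28)=3718, p(29)=4565, p(30)=5604, p(31)=6842, p(32)=8349, p(33)=10143, p(34)=12310, p(35)=14883, p(36)=17977, p(37)=21637, p(38)=26015, p(39)=31185, p(40)=37338, p(41)=44583.
Final step: p(42) = p(41) + p(40) - p(37) - p(35) + p(30) + p(27) - p(20) - p(16) + p(7) + p(2)
= 44583 + 37338 - 21637 - 14883 + 5604 + 3010 - 627 - 231 + 15 + 2
= 53174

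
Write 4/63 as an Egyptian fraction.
1/16 + 1/1008

Greedy algorithm:
4/63: ceiling(63/4) = 16, use 1/16
1/1008: ceiling(1008/1) = 1008, use 1/1008
Result: 4/63 = 1/16 + 1/1008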